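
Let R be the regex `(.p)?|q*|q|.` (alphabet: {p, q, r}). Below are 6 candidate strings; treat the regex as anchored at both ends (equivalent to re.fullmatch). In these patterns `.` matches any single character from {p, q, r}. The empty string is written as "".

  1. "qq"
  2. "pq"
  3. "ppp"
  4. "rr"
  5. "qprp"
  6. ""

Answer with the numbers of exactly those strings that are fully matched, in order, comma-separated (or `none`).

1, 6

1 → match
2 → no match
3 → no match
4 → no match
5 → no match
6 → match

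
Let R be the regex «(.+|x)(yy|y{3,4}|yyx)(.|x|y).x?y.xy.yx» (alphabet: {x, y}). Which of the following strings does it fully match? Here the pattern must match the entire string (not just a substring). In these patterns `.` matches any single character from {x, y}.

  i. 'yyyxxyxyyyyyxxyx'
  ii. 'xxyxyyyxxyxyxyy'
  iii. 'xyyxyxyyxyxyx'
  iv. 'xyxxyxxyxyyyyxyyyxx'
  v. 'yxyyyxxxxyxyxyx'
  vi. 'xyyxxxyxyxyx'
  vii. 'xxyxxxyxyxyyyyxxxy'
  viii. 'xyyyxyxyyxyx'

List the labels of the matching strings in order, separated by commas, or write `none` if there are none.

i → no match
ii → no match — must end with 'yx'
iii → match
iv → no match — must end with 'yx'
v → no match
vi → no match
vii → no match — must end with 'yx'
viii → no match

iii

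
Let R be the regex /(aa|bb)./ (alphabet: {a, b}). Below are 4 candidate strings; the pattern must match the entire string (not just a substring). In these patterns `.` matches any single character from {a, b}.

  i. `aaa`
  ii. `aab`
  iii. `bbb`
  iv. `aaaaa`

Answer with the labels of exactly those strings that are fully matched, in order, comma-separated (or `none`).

i, ii, iii

i → match
ii → match
iii → match
iv → no match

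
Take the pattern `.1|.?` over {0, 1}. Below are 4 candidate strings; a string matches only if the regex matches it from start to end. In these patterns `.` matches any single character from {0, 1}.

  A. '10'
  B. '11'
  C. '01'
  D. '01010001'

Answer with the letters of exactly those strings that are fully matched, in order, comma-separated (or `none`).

A → no match
B → match
C → match
D → no match

B, C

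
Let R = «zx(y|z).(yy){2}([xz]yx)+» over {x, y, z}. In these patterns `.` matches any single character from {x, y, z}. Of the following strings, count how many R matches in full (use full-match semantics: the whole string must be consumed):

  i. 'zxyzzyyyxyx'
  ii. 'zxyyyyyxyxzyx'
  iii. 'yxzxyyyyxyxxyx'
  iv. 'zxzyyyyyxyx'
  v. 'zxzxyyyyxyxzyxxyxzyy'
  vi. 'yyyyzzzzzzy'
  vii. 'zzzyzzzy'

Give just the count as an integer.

i → no match
ii → no match
iii → no match — must start with 'zx'
iv → match
v → no match — must end with 'yx'
vi → no match — must start with 'zx'
vii → no match — must start with 'zx'
Total matched: 1

1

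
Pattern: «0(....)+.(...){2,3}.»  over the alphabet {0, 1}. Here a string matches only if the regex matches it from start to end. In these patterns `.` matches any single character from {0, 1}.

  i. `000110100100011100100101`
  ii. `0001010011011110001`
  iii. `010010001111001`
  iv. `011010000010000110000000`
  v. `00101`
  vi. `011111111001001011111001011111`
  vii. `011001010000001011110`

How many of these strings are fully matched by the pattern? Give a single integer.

i → match
ii → no match
iii → no match
iv → match
v → no match
vi → no match
vii → match
Total matched: 3

3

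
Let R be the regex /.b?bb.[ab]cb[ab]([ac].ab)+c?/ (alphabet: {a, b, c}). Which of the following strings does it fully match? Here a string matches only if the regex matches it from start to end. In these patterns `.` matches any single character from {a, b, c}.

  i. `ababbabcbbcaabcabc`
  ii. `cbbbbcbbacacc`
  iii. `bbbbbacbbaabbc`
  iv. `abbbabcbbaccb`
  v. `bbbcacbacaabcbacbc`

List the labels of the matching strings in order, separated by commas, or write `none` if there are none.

i → no match
ii → no match
iii → no match
iv → no match
v → no match

none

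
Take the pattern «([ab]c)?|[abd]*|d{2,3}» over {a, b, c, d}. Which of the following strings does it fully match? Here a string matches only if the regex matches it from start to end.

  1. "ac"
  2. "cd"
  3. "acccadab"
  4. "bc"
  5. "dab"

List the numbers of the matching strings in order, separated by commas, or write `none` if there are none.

1 → match
2 → no match
3 → no match
4 → match
5 → match

1, 4, 5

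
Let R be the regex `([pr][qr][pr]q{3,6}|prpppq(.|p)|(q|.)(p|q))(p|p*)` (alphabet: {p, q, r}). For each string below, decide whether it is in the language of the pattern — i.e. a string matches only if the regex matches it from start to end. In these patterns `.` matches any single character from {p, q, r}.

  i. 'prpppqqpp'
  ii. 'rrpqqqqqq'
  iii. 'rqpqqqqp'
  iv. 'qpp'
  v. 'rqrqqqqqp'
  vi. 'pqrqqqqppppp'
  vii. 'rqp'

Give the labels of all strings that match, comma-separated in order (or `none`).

i, ii, iii, iv, v, vi, vii

i → match
ii → match
iii → match
iv → match
v → match
vi → match
vii → match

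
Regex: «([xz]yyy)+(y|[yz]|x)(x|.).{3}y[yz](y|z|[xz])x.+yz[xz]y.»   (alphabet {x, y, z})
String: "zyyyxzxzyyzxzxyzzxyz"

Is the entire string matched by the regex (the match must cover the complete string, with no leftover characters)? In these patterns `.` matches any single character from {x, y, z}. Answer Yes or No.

No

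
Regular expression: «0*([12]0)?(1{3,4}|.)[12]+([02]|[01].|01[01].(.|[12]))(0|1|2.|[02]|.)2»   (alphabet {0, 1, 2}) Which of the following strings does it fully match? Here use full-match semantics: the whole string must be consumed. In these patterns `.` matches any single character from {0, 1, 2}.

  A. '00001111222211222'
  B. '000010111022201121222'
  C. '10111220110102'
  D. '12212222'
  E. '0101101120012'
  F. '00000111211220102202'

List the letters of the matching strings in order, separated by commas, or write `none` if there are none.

A → match
B → no match
C → match
D → match
E → no match
F → match

A, C, D, F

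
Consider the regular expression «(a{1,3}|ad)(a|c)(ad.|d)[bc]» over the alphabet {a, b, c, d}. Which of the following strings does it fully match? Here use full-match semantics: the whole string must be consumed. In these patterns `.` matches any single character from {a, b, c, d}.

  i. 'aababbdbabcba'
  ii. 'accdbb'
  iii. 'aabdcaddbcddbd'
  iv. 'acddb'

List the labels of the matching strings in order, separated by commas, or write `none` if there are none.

i → no match
ii. 'accdbb' → no match
iii → no match
iv. 'acddb' → no match

none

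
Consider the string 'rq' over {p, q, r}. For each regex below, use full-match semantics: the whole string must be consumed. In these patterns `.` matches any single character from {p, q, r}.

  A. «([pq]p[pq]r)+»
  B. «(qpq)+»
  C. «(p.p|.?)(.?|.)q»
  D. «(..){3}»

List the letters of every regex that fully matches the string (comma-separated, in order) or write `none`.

A → no match — must end with 'r'
B → no match — must start with 'qpq'
C → match
D → no match

C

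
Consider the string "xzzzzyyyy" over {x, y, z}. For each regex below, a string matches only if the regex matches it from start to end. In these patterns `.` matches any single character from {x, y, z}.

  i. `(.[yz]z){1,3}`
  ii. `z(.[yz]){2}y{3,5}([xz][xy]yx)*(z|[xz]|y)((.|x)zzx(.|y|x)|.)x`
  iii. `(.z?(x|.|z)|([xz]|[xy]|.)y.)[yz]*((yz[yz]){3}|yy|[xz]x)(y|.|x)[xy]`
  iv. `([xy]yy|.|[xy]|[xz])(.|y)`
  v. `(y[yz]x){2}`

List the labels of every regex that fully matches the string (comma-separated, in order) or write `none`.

iii

i → no match — must end with "z"
ii → no match — must start with "z"
iii → match
iv → no match
v → no match — must start with "y"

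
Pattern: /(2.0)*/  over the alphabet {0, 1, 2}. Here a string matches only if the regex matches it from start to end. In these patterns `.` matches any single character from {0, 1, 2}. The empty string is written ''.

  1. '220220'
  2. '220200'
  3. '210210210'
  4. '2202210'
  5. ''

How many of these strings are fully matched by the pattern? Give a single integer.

1. '220220' → match
2. '220200' → match
3. '210210210' → match
4. '2202210' → no match
5. '' → match
Total matched: 4

4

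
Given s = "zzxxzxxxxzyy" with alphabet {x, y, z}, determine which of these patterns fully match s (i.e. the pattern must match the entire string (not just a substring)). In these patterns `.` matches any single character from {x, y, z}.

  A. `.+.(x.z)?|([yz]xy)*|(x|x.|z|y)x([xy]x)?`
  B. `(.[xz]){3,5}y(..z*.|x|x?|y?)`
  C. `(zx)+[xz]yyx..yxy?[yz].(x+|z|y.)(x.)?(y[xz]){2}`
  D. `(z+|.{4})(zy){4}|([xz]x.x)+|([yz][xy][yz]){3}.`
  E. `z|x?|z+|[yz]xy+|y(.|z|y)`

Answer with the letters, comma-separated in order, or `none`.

A → match
B → match
C → no match — must start with "zx"
D → no match
E → no match

A, B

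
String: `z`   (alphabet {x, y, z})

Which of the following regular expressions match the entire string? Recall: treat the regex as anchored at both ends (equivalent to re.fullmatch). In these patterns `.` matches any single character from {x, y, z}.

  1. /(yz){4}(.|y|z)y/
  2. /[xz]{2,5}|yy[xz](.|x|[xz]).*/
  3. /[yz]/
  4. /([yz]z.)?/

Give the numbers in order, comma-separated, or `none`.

3

1 → no match — must start with `yz`
2 → no match
3 → match
4 → no match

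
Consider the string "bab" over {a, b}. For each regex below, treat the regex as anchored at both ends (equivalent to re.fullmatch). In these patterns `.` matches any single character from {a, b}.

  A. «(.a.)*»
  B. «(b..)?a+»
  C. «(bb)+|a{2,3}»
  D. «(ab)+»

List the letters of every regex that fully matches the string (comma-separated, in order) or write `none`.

A → match
B → no match — must end with "a"
C → no match
D → no match — must start with "ab"

A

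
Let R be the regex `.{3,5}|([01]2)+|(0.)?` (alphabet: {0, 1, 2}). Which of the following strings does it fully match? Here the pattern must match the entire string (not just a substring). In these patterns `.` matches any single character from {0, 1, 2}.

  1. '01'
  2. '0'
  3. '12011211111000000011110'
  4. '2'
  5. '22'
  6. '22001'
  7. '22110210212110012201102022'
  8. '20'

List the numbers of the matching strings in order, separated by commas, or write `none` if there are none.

1 → match
2 → no match
3 → no match
4 → no match
5 → no match
6 → match
7 → no match
8 → no match

1, 6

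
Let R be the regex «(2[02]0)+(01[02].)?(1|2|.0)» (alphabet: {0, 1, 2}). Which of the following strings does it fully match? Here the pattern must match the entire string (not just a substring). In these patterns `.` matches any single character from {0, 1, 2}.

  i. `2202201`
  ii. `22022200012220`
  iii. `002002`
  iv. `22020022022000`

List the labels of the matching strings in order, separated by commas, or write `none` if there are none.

i, iv

i → match
ii → no match
iii → no match — must start with `2`
iv → match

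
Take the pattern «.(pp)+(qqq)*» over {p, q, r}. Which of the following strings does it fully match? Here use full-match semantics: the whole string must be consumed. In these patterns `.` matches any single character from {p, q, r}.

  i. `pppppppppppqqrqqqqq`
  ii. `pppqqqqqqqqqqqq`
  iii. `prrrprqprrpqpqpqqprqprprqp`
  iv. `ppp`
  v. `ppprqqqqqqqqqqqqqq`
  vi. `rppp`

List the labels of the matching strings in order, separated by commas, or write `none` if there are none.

ii, iv

i → no match
ii → match
iii → no match
iv → match
v → no match
vi → no match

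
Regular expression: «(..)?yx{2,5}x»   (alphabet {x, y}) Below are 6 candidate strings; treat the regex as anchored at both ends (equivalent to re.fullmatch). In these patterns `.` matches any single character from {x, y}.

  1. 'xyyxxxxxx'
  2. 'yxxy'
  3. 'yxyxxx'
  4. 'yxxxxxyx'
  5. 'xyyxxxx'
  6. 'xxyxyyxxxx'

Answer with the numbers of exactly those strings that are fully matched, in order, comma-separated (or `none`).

1 → match
2 → no match — must end with 'xx'
3 → match
4 → no match — must end with 'xx'
5 → match
6 → no match

1, 3, 5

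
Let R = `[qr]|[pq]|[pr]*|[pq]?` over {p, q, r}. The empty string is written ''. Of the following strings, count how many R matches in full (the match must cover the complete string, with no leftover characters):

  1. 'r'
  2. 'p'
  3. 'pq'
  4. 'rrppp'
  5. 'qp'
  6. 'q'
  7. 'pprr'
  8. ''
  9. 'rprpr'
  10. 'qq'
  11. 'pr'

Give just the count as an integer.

1 → match
2 → match
3 → no match
4 → match
5 → no match
6 → match
7 → match
8 → match
9 → match
10 → no match
11 → match
Total matched: 8

8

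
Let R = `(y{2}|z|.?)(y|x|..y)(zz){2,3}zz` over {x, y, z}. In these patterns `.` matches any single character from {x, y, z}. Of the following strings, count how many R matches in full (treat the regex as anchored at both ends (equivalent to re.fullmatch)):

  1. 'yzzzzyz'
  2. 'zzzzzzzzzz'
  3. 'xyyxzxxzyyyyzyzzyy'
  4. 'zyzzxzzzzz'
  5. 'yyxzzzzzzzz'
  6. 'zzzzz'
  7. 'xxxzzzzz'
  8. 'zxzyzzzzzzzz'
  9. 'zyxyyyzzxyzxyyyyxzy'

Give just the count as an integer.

2

1 → no match — must end with 'zzzz'
2 → no match
3 → no match — must end with 'zzzz'
4 → no match
5 → match
6 → no match
7 → no match
8 → match
9 → no match — must end with 'zzzz'
Total matched: 2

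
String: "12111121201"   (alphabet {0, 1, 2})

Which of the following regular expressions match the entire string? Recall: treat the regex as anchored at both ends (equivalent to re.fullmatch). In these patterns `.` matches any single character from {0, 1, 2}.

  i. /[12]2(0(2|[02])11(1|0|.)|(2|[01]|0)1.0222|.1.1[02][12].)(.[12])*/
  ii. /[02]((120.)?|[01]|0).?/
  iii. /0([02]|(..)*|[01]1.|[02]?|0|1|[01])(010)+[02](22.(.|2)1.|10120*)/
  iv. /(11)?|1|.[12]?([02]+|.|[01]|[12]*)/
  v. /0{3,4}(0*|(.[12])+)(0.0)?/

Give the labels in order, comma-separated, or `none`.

i → match
ii → no match
iii → no match — must start with "0"
iv → no match
v → no match — must start with "0"

i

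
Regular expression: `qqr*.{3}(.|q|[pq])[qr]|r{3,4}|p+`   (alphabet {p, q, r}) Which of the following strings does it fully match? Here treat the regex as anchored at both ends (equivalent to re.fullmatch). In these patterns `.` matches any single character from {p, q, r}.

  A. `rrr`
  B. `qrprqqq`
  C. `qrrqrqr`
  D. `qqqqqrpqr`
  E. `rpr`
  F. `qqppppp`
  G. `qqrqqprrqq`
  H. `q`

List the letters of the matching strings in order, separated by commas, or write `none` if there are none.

A. `rrr` → match
B. `qrprqqq` → no match
C. `qrrqrqr` → no match
D. `qqqqqrpqr` → no match
E. `rpr` → no match
F. `qqppppp` → no match
G. `qqrqqprrqq` → no match
H. `q` → no match

A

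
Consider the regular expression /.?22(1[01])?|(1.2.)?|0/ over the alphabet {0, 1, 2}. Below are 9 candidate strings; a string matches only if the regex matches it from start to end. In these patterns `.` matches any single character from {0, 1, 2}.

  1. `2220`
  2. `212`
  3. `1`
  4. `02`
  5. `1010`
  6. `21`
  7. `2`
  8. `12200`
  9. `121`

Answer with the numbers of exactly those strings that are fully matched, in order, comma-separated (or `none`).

1 → no match
2 → no match
3 → no match
4 → no match
5 → no match
6 → no match
7 → no match
8 → no match
9 → no match

none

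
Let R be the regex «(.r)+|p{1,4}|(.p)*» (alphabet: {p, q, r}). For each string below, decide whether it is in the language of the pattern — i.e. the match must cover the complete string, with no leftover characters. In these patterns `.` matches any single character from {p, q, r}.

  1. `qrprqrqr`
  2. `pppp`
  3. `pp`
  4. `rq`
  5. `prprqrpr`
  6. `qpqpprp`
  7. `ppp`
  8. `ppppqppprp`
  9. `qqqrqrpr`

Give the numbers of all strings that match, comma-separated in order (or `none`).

1, 2, 3, 5, 7, 8

1 → match
2 → match
3 → match
4 → no match
5 → match
6 → no match
7 → match
8 → match
9 → no match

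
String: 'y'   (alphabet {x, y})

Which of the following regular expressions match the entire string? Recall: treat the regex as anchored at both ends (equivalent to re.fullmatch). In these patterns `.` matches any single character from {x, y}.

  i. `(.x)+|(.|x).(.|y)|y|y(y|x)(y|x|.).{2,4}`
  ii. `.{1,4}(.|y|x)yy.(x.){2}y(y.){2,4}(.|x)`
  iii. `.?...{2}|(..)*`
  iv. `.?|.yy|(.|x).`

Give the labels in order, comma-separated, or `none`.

i → match
ii → no match
iii → no match
iv → match

i, iv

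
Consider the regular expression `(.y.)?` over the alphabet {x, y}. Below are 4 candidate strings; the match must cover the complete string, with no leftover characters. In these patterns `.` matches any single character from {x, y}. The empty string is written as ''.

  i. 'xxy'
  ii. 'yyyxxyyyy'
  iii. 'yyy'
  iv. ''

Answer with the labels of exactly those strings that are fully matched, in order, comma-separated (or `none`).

i → no match
ii → no match
iii → match
iv → match

iii, iv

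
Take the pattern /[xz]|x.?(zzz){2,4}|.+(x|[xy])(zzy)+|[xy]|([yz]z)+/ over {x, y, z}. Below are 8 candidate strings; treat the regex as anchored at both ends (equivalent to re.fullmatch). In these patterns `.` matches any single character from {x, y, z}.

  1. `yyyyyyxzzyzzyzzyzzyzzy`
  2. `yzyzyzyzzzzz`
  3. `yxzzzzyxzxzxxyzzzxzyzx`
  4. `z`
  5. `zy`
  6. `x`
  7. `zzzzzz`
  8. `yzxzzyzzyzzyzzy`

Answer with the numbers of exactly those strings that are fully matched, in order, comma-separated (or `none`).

1, 2, 4, 6, 7, 8

1 → match
2 → match
3 → no match
4 → match
5 → no match
6 → match
7 → match
8 → match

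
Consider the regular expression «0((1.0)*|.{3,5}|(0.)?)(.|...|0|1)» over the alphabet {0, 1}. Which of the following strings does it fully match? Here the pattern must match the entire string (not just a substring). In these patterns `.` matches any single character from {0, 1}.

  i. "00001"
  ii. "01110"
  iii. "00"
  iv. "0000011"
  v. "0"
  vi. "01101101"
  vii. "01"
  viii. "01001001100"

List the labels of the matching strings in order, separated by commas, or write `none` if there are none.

i → match
ii → match
iii → match
iv → match
v → no match
vi → match
vii → match
viii → match

i, ii, iii, iv, vi, vii, viii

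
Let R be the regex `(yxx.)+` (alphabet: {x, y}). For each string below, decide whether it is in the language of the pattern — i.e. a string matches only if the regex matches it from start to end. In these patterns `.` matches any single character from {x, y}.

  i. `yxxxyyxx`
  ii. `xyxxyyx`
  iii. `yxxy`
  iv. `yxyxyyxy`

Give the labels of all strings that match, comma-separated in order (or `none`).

iii

i → no match
ii → no match — must start with `yxx`
iii → match
iv → no match — must start with `yxx`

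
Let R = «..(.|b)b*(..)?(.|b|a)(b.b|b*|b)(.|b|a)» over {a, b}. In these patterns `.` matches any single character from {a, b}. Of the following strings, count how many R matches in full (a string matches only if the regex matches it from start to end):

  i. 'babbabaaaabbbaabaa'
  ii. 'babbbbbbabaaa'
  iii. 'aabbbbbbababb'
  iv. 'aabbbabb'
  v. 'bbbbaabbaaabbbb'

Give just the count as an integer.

i → no match
ii → no match
iii → match
iv → match
v → no match
Total matched: 2

2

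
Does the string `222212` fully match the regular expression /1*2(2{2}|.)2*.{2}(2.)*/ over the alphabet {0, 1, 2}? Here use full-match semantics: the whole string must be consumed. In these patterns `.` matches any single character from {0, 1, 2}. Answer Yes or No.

Yes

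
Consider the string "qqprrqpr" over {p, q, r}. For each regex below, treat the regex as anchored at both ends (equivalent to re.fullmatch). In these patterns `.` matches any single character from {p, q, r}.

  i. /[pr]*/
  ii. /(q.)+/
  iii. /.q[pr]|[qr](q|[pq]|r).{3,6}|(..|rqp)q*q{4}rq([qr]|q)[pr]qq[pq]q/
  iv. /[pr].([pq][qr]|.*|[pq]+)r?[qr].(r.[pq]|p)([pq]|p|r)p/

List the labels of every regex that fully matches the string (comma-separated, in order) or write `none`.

iii

i → no match
ii → no match
iii → match
iv → no match — must end with "p"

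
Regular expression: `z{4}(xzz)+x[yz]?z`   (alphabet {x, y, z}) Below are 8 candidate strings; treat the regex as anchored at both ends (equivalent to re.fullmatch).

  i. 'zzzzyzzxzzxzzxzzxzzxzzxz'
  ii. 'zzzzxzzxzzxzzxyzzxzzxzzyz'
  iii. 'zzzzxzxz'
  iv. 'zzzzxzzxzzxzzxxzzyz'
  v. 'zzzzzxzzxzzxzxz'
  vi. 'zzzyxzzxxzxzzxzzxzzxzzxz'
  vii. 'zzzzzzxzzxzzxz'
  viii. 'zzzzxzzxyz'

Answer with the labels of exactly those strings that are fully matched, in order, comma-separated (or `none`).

viii

i → no match
ii → no match
iii. 'zzzzxzxz' → no match
iv → no match
v → no match
vi → no match
vii → no match
viii. 'zzzzxzzxyz' → match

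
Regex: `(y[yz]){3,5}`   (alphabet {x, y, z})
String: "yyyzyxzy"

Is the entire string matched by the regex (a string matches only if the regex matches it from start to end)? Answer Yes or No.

No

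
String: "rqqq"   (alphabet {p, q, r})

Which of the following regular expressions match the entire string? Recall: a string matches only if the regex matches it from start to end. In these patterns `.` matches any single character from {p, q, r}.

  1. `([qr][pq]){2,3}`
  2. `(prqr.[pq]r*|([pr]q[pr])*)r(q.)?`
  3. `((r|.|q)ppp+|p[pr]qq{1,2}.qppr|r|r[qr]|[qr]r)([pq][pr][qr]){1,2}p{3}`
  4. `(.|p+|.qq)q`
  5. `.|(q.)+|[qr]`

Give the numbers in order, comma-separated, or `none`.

1 → match
2 → no match
3 → no match — must end with "p"
4 → match
5 → no match

1, 4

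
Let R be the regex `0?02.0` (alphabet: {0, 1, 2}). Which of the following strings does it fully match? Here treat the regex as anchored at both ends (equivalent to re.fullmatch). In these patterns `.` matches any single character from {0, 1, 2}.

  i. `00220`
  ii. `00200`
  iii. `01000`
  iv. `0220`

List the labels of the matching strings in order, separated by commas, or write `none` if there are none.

i → match
ii → match
iii → no match
iv → match

i, ii, iv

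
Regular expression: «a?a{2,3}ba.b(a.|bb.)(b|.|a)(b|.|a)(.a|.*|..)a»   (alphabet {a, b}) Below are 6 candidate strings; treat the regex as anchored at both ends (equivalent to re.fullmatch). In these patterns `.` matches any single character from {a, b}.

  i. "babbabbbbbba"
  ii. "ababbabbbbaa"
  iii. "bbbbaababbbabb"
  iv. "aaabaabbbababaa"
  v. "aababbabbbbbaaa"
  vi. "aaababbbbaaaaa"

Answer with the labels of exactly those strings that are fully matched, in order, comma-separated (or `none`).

i → no match
ii → no match
iii → no match — must end with "a"
iv → match
v → match
vi → match

iv, v, vi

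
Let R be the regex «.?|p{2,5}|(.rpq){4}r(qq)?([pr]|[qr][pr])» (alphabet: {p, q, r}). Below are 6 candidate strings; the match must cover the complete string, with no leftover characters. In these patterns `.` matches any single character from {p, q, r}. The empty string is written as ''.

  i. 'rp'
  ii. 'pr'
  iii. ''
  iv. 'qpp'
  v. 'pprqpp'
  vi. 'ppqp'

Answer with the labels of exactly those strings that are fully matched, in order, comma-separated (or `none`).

i. 'rp' → no match
ii. 'pr' → no match
iii. '' → match
iv. 'qpp' → no match
v. 'pprqpp' → no match
vi. 'ppqp' → no match

iii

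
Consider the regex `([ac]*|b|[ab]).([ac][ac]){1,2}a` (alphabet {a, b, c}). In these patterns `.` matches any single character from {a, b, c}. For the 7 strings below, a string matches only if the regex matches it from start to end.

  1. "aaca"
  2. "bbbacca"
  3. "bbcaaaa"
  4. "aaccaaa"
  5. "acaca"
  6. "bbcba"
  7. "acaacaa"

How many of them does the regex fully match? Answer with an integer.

5

1 → match
2 → no match
3 → match
4 → match
5 → match
6 → no match
7 → match
Total matched: 5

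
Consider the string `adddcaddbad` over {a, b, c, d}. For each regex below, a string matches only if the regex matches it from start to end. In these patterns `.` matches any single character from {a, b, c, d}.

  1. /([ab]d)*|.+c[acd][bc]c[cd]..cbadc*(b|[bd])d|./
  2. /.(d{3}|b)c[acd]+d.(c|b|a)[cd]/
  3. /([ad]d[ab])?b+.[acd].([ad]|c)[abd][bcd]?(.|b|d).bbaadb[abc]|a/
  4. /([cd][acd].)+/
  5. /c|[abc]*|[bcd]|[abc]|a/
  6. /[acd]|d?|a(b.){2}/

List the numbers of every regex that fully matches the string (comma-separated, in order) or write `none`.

2

1 → no match
2 → match
3 → no match
4 → no match
5 → no match
6 → no match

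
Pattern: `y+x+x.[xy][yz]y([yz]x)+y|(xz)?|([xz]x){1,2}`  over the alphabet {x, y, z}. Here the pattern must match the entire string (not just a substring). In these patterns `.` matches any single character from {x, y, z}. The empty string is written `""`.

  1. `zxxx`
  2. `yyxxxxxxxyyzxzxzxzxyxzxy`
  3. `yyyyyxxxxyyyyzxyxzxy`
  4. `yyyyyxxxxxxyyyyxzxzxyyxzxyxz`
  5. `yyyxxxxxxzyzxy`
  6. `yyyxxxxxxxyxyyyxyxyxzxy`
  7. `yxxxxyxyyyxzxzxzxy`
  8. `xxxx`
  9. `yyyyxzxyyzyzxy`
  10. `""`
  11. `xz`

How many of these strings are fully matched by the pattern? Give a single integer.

1. `zxxx` → match
2 → match
3 → match
4 → no match
5 → match
6 → match
7 → match
8. `xxxx` → match
9 → no match
10. `""` → match
11. `xz` → match
Total matched: 9

9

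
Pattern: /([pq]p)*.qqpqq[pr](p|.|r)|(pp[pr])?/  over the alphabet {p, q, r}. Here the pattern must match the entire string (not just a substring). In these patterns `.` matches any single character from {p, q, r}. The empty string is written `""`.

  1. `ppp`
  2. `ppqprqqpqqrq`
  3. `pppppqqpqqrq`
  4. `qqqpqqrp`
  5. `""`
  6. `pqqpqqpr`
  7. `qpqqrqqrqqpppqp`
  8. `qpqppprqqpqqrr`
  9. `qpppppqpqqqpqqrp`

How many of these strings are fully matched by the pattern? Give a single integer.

1 → match
2 → match
3 → match
4 → match
5 → match
6 → match
7 → no match
8 → match
9 → match
Total matched: 8

8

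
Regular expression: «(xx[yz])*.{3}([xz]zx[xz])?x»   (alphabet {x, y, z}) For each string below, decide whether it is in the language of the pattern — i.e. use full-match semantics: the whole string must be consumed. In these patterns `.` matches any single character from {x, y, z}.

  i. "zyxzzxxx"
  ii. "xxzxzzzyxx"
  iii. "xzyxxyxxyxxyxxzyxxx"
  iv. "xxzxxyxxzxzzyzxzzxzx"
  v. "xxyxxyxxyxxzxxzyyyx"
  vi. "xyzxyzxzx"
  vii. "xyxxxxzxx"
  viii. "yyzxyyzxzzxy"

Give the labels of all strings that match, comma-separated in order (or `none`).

i → match
ii → no match
iii → no match
iv → no match
v → match
vi → no match
vii → no match
viii → no match — must end with "x"

i, v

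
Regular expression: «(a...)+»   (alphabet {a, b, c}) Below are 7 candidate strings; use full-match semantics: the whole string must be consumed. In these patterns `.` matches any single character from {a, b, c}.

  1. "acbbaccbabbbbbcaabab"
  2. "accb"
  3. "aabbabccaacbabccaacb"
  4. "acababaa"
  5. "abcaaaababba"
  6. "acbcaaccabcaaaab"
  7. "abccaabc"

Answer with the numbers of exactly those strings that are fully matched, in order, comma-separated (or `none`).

2, 3, 4, 5, 6, 7

1 → no match
2 → match
3 → match
4 → match
5 → match
6 → match
7 → match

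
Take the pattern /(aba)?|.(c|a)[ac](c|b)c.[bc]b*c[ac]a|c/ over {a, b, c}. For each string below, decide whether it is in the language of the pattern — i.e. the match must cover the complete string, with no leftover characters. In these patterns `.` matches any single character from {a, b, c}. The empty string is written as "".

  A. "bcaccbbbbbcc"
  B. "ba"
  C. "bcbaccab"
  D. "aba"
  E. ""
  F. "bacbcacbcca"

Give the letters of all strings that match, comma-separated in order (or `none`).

A → no match
B → no match
C → no match
D → match
E → match
F → match

D, E, F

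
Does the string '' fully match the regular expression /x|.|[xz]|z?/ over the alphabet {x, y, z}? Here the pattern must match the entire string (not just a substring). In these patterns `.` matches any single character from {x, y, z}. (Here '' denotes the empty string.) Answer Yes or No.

Yes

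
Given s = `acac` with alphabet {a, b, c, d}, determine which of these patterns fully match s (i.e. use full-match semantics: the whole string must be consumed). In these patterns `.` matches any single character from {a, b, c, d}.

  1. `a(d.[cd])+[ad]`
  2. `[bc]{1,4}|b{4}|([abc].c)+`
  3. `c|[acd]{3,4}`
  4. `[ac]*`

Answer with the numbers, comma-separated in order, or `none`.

1 → no match — must start with `ad`
2 → no match
3 → match
4 → match

3, 4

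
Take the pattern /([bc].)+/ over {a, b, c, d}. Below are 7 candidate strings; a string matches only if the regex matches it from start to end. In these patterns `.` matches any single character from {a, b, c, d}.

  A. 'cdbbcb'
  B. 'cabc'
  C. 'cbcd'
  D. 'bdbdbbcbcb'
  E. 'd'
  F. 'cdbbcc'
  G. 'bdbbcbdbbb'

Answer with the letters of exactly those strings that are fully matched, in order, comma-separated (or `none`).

A, B, C, D, F

A → match
B → match
C → match
D → match
E → no match
F → match
G → no match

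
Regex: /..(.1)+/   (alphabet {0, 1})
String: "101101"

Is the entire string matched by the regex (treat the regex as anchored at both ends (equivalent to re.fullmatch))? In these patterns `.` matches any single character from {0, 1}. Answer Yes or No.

Yes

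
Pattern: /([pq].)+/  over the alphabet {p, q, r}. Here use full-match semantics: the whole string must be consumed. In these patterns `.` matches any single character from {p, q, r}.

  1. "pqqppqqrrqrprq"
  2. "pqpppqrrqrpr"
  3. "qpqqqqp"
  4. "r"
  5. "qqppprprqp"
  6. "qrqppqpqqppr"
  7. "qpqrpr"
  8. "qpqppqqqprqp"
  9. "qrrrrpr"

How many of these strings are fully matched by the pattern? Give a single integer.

1 → no match
2 → no match
3 → no match
4 → no match
5 → match
6 → match
7 → match
8 → match
9 → no match
Total matched: 4

4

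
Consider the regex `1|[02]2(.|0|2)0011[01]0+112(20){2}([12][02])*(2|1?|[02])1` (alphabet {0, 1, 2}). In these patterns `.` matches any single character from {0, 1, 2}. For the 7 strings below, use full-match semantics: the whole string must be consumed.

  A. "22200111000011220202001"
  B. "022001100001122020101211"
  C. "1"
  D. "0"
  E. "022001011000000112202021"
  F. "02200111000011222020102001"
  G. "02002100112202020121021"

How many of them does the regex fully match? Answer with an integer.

3

A → match
B → match
C → match
D → no match — must end with "1"
E → no match
F → no match
G → no match
Total matched: 3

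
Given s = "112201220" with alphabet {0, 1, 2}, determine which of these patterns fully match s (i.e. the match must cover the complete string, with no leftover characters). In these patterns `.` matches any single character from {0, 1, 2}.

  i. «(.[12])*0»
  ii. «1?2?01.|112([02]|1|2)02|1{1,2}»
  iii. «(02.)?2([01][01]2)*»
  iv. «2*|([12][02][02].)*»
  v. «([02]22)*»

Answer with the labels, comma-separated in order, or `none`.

i → match
ii → no match
iii → no match
iv → no match
v → no match

i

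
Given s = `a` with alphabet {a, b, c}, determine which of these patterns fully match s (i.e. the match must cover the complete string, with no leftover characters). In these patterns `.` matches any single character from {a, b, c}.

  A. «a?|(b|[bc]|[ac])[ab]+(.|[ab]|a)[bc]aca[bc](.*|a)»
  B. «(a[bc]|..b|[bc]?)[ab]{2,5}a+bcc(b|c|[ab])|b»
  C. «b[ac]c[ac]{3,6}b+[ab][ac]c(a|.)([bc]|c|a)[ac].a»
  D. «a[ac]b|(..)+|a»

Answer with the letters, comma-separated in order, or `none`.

A → match
B → no match
C → no match — must start with `b`
D → match

A, D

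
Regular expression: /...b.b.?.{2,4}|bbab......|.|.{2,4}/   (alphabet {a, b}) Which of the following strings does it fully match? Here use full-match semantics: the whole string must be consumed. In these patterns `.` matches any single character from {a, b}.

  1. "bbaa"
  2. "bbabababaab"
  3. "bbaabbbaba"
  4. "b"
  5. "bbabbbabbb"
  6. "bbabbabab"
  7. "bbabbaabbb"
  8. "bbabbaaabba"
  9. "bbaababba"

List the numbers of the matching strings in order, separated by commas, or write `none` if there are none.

1, 2, 4, 5, 7

1 → match
2 → match
3 → no match
4 → match
5 → match
6 → no match
7 → match
8 → no match
9 → no match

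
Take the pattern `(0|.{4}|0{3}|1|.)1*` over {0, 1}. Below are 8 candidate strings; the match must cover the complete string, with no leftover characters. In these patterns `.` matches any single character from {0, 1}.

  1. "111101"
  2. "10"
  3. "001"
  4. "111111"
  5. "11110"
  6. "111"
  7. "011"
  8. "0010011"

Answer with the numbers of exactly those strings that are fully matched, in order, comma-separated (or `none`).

4, 6, 7

1 → no match
2 → no match
3 → no match
4 → match
5 → no match
6 → match
7 → match
8 → no match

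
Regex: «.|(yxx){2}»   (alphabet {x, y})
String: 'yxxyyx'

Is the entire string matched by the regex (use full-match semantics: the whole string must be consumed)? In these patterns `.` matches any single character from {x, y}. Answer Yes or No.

No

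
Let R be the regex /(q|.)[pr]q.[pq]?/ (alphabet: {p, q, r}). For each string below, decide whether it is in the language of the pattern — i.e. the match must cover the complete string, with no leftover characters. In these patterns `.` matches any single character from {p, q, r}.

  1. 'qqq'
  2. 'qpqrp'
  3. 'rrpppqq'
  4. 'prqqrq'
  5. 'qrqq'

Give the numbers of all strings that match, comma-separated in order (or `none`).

1 → no match
2 → match
3 → no match
4 → no match
5 → match

2, 5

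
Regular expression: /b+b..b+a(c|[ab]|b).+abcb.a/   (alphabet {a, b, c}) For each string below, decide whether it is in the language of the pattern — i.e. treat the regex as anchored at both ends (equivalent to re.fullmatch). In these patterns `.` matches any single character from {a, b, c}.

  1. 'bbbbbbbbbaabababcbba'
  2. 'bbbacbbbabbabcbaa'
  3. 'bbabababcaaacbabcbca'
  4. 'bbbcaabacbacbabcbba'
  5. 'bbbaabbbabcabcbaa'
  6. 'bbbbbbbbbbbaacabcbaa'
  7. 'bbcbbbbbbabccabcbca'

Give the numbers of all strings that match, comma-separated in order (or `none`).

1, 2, 5, 6, 7

1 → match
2 → match
3 → no match
4 → no match
5 → match
6 → match
7 → match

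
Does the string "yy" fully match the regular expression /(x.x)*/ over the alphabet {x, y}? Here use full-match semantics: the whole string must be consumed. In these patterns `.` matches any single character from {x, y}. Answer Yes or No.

No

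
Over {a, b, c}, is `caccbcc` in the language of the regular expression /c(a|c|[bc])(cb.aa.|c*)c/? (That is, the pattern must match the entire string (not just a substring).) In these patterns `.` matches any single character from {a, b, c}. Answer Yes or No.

No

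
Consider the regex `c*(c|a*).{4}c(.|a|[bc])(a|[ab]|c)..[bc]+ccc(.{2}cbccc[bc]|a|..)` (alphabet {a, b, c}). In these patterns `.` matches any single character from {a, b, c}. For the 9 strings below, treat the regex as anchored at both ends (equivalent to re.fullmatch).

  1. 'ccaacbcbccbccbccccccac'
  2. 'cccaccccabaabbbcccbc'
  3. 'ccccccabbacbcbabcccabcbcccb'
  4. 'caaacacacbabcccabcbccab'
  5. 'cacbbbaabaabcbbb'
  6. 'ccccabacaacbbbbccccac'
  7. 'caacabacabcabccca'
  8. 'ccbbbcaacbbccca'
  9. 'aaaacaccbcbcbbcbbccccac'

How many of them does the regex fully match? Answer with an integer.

7

1 → match
2 → match
3 → match
4 → no match
5 → no match
6 → match
7 → match
8 → match
9 → match
Total matched: 7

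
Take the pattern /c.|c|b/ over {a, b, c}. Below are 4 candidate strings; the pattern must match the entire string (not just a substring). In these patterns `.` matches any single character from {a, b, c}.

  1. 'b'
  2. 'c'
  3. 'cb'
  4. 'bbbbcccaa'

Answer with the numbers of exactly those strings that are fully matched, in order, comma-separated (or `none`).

1, 2, 3

1 → match
2 → match
3 → match
4 → no match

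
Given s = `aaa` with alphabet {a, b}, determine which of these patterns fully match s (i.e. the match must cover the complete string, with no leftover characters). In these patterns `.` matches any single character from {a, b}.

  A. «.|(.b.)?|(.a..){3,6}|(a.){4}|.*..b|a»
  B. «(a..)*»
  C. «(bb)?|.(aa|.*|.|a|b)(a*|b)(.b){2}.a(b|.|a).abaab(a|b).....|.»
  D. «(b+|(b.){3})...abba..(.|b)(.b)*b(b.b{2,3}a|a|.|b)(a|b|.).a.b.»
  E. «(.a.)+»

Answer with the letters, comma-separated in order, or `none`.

B, E

A → no match
B → match
C → no match
D → no match — must start with `b`
E → match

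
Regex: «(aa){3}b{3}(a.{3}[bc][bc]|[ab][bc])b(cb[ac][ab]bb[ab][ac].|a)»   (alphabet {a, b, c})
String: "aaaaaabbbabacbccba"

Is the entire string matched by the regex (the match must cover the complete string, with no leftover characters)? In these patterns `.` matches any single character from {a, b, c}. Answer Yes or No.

No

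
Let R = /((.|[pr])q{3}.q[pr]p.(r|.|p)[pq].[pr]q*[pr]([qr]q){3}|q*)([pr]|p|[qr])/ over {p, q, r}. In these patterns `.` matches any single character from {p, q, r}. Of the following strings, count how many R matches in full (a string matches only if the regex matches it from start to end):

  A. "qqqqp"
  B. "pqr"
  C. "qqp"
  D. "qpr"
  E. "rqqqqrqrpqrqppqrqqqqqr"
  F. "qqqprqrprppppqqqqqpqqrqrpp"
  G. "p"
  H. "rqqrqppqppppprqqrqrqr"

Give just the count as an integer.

3

A → match
B → no match
C → match
D → no match
E → no match
F → no match
G → match
H → no match
Total matched: 3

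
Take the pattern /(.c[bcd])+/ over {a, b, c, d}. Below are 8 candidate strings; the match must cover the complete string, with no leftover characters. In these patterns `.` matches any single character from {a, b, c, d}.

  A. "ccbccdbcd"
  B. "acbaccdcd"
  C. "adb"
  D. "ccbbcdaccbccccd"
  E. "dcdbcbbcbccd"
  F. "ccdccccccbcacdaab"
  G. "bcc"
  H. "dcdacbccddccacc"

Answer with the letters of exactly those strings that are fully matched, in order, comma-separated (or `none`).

A, B, D, E, G, H

A → match
B → match
C → no match
D → match
E → match
F → no match
G → match
H → match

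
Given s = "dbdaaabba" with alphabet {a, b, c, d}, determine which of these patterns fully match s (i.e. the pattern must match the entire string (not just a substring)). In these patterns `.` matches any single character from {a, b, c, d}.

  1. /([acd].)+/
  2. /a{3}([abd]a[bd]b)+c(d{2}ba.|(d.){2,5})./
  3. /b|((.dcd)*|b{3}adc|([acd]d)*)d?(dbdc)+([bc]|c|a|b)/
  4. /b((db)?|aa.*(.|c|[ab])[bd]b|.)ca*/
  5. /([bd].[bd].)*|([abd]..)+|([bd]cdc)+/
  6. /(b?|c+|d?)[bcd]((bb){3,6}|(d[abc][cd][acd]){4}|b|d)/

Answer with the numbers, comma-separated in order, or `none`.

5

1 → no match
2 → no match — must start with "a"
3 → no match
4 → no match — must start with "b"
5 → match
6 → no match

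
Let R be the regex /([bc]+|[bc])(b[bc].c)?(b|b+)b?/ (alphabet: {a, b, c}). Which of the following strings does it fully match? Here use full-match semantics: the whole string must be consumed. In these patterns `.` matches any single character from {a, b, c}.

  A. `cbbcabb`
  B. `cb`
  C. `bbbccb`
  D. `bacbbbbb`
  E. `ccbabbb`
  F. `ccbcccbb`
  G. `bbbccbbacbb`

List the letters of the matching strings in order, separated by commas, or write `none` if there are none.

B, C, F, G

A. `cbbcabb` → no match
B. `cb` → match
C. `bbbccb` → match
D. `bacbbbbb` → no match
E. `ccbabbb` → no match
F. `ccbcccbb` → match
G. `bbbccbbacbb` → match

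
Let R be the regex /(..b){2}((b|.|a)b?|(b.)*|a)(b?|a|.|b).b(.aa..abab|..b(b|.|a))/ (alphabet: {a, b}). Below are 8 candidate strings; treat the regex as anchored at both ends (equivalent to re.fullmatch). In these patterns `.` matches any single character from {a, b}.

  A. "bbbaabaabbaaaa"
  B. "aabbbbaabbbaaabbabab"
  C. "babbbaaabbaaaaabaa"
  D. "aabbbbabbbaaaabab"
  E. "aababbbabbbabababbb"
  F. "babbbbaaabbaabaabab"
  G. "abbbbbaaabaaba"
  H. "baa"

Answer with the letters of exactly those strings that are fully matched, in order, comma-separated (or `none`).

E, F, G

A → no match
B → no match
C → no match
D → no match
E → match
F → match
G → match
H → no match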